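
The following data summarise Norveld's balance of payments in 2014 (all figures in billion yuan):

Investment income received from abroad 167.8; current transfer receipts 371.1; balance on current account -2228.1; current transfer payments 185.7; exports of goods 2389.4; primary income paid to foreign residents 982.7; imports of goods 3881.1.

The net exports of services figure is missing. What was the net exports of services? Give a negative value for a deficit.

Current account = goods balance + services balance + net primary income + net secondary income
Sum of the known components = -2121.2
Net exports of services = CA - (known components) = -2228.1 - (-2121.2) = -106.9

-106.9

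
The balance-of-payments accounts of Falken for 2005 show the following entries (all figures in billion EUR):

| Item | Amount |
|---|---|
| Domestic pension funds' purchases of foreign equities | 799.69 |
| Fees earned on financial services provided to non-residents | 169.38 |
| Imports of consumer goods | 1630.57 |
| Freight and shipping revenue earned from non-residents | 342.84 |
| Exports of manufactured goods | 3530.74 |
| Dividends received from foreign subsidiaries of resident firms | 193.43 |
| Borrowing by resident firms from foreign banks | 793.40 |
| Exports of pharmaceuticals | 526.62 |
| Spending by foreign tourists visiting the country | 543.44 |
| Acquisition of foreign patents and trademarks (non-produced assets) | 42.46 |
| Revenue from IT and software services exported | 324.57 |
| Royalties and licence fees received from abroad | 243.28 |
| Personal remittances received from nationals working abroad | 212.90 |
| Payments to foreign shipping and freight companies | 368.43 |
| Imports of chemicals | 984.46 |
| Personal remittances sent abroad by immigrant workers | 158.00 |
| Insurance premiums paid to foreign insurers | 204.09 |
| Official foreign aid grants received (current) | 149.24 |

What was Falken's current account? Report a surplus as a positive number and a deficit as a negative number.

Goods: 3530.74 - 984.46 - 1630.57 + 526.62 = 1442.33
Services: 324.57 + 543.44 - 368.43 + 169.38 - 204.09 + 342.84 + 243.28 = 1050.99
Primary income: 193.43
Secondary income: 149.24 + 212.90 - 158.00 = 204.14
Current account = 1442.33 + 1050.99 + 193.43 + 204.14 = 2890.89
(Excluded from the current account — financial account: domestic pension funds' purchases of foreign equities 799.69, borrowing by resident firms from foreign banks 793.40; capital account: acquisition of foreign patents and trademarks (non-produced assets) 42.46.)

2890.89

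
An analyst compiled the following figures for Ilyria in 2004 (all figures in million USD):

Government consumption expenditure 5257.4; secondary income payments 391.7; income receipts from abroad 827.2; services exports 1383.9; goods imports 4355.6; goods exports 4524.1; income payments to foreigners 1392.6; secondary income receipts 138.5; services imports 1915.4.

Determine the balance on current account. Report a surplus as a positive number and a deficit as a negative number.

Goods balance = 4524.1 - 4355.6 = 168.5
Services balance = 1383.9 - 1915.4 = -531.5
Trade balance (goods + services) = 168.5 + (-531.5) = -363.0
Net primary income = 827.2 - 1392.6 = -565.4
Net secondary income = 138.5 - 391.7 = -253.2
Current account = -363.0 + (-565.4) + (-253.2) = -1181.6

-1181.6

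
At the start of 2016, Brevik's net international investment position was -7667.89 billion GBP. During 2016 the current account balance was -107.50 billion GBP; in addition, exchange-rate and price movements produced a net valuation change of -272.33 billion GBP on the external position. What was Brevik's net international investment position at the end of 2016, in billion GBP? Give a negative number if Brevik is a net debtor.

Change in NIIP = current account + net valuation change = -107.50 + (-272.33) = -379.83
End-of-year NIIP = -7667.89 + (-379.83) = -8047.72

-8047.72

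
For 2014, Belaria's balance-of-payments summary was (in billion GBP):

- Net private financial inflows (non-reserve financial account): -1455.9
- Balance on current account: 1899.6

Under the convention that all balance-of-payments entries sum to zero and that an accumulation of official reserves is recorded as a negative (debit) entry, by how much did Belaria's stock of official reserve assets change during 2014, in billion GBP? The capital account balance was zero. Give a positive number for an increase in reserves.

443.7

Official reserve transactions balance = -(1899.6 + (-1455.9)) = -443.7
An accumulation of reserves is recorded as a debit (negative entry), so the change in the stock of reserves is the negative of that balance.
Change in official reserves = -(-443.7) = 443.7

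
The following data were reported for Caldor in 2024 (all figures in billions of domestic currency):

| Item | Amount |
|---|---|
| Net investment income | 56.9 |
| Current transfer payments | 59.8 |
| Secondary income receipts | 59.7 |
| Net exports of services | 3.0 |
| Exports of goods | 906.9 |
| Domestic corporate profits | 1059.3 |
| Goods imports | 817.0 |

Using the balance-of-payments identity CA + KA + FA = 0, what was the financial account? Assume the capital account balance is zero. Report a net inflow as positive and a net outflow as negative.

-149.7

Goods balance = 906.9 - 817.0 = 89.9
Services balance = 3.0
Trade balance (goods + services) = 89.9 + 3.0 = 92.9
Net primary income = 56.9
Net secondary income = 59.7 - 59.8 = -0.1
Current account = 92.9 + 56.9 + (-0.1) = 149.7
Financial account = -(149.7) = -149.7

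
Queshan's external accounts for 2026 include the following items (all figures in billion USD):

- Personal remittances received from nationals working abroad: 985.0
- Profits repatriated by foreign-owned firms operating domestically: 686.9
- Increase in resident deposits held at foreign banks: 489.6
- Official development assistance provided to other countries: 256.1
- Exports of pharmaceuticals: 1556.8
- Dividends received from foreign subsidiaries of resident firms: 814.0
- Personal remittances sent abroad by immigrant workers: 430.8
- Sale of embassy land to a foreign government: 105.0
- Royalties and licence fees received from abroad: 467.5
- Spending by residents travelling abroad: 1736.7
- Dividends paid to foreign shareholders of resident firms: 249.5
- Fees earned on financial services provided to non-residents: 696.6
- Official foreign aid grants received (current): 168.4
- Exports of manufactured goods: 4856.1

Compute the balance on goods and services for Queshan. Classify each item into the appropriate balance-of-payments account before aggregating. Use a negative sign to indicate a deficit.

Goods: 1556.8 + 4856.1 = 6412.9
Services: 696.6 + 467.5 - 1736.7 = -572.6
Trade balance = 6412.9 + (-572.6) = 5840.3
(Excluded from the trade balance — secondary income: personal remittances received from nationals working abroad 985.0, official development assistance provided to other countries 256.1, personal remittances sent abroad by immigrant workers 430.8, official foreign aid grants received (current) 168.4; primary income: profits repatriated by foreign-owned firms operating domestically 686.9, dividends received from foreign subsidiaries of resident firms 814.0, dividends paid to foreign shareholders of resident firms 249.5; financial account: increase in resident deposits held at foreign banks 489.6; capital account: sale of embassy land to a foreign government 105.0.)

5840.3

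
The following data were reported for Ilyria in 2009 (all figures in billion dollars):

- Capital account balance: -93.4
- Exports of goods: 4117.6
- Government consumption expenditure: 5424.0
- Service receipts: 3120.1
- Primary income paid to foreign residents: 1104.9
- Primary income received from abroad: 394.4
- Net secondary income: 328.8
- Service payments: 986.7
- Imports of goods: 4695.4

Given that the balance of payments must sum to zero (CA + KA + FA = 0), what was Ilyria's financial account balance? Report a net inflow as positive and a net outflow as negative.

-1080.5

Goods balance = 4117.6 - 4695.4 = -577.8
Services balance = 3120.1 - 986.7 = 2133.4
Trade balance (goods + services) = -577.8 + 2133.4 = 1555.6
Net primary income = 394.4 - 1104.9 = -710.5
Net secondary income = 328.8
Current account = 1555.6 + (-710.5) + 328.8 = 1173.9
Financial account = -(1173.9 + (-93.4)) = -1080.5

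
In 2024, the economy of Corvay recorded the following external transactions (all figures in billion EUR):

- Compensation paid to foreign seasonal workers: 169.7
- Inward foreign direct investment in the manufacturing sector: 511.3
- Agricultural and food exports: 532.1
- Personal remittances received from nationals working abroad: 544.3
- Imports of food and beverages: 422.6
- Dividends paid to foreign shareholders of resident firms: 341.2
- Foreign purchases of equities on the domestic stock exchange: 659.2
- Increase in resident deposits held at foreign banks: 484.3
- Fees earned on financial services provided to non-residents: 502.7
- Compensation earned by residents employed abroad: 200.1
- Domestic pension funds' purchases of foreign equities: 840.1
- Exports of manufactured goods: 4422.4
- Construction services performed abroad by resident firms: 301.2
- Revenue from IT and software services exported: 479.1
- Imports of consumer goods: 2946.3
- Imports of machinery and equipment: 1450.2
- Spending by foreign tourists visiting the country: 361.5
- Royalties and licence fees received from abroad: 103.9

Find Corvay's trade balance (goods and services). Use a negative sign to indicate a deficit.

Goods: -1450.2 + 532.1 - 422.6 + 4422.4 - 2946.3 = 135.4
Services: 361.5 + 301.2 + 479.1 + 103.9 + 502.7 = 1748.4
Trade balance = 135.4 + 1748.4 = 1883.8
(Excluded from the trade balance — primary income: compensation paid to foreign seasonal workers 169.7, dividends paid to foreign shareholders of resident firms 341.2, compensation earned by residents employed abroad 200.1; financial account: inward foreign direct investment in the manufacturing sector 511.3, foreign purchases of equities on the domestic stock exchange 659.2, increase in resident deposits held at foreign banks 484.3, domestic pension funds' purchases of foreign equities 840.1; secondary income: personal remittances received from nationals working abroad 544.3.)

1883.8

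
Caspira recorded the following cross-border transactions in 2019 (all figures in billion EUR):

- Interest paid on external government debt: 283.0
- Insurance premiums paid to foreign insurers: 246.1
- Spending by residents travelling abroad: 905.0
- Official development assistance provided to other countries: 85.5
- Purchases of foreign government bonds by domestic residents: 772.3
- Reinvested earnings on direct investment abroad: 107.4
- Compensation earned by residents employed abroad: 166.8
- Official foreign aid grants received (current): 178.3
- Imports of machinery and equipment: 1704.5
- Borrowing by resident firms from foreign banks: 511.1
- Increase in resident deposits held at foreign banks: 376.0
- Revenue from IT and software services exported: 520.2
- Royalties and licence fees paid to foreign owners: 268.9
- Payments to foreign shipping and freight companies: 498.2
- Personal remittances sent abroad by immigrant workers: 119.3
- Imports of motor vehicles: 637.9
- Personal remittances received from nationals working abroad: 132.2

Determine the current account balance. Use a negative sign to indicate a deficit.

Goods: -637.9 - 1704.5 = -2342.4
Services: 520.2 - 905.0 - 246.1 - 268.9 - 498.2 = -1398.0
Primary income: 107.4 - 283.0 + 166.8 = -8.8
Secondary income: -85.5 + 178.3 - 119.3 + 132.2 = 105.7
Current account = (-2342.4) + (-1398.0) + (-8.8) + 105.7 = -3643.5
(Excluded from the current account — financial account: purchases of foreign government bonds by domestic residents 772.3, borrowing by resident firms from foreign banks 511.1, increase in resident deposits held at foreign banks 376.0.)

-3643.5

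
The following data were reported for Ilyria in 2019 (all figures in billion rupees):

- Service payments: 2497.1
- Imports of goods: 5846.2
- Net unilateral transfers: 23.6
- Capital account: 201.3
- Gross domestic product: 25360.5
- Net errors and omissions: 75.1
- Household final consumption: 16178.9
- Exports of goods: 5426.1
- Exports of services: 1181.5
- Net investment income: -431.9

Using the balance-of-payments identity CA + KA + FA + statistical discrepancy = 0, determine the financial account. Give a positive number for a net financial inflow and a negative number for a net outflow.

1867.6

Goods balance = 5426.1 - 5846.2 = -420.1
Services balance = 1181.5 - 2497.1 = -1315.6
Trade balance (goods + services) = -420.1 + (-1315.6) = -1735.7
Net primary income = -431.9
Net secondary income = 23.6
Current account = -1735.7 + (-431.9) + 23.6 = -2144.0
Financial account = -(-2144.0 + 201.3 + 75.1) = 1867.6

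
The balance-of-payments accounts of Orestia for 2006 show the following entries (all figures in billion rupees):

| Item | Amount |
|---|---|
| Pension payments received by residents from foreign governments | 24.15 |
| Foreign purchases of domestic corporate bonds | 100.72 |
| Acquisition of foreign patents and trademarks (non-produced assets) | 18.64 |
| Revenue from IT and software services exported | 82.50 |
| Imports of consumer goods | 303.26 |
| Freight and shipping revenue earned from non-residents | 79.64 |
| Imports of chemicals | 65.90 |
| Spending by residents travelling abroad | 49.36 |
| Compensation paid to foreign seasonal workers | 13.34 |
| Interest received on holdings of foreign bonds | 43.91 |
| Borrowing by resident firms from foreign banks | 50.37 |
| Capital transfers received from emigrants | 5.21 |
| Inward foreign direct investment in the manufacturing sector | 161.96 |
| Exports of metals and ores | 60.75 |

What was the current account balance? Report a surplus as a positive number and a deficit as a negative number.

Goods: 60.75 - 65.90 - 303.26 = -308.41
Services: -49.36 + 82.50 + 79.64 = 112.78
Primary income: -13.34 + 43.91 = 30.57
Secondary income: 24.15
Current account = (-308.41) + 112.78 + 30.57 + 24.15 = -140.91
(Excluded from the current account — financial account: foreign purchases of domestic corporate bonds 100.72, borrowing by resident firms from foreign banks 50.37, inward foreign direct investment in the manufacturing sector 161.96; capital account: acquisition of foreign patents and trademarks (non-produced assets) 18.64, capital transfers received from emigrants 5.21.)

-140.91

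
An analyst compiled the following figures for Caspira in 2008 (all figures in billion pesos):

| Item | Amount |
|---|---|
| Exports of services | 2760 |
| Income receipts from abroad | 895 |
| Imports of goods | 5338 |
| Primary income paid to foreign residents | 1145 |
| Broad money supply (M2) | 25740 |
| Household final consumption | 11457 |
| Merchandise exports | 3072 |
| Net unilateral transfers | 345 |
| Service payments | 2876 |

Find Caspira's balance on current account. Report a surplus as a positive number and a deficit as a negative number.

Goods balance = 3072 - 5338 = -2266
Services balance = 2760 - 2876 = -116
Trade balance (goods + services) = -2266 + (-116) = -2382
Net primary income = 895 - 1145 = -250
Net secondary income = 345
Current account = -2382 + (-250) + 345 = -2287

-2287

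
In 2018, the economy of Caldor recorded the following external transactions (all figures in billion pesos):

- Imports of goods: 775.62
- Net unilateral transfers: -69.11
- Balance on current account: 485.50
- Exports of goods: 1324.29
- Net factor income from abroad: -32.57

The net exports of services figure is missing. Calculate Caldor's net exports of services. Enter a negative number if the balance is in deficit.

38.51

Current account = goods balance + services balance + net primary income + net secondary income
Sum of the known components = 446.99
Net exports of services = CA - (known components) = 485.50 - 446.99 = 38.51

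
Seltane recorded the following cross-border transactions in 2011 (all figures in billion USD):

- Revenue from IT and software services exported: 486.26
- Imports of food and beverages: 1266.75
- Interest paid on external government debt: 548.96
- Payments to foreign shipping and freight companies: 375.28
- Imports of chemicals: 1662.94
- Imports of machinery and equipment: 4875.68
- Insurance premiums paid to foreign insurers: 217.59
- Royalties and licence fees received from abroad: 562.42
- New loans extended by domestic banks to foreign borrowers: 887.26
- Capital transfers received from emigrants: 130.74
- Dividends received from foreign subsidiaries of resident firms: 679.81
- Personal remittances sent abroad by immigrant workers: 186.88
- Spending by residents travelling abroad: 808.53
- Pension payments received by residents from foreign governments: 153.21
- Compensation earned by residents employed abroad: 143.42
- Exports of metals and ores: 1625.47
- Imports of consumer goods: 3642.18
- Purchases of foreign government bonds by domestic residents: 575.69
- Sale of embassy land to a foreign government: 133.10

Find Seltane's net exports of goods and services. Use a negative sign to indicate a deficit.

Goods: 1625.47 - 1662.94 - 1266.75 - 4875.68 - 3642.18 = -9822.08
Services: -375.28 + 486.26 - 808.53 - 217.59 + 562.42 = -352.72
Trade balance = -9822.08 + (-352.72) = -10174.80
(Excluded from the trade balance — primary income: interest paid on external government debt 548.96, dividends received from foreign subsidiaries of resident firms 679.81, compensation earned by residents employed abroad 143.42; financial account: new loans extended by domestic banks to foreign borrowers 887.26, purchases of foreign government bonds by domestic residents 575.69; capital account: capital transfers received from emigrants 130.74, sale of embassy land to a foreign government 133.10; secondary income: personal remittances sent abroad by immigrant workers 186.88, pension payments received by residents from foreign governments 153.21.)

-10174.80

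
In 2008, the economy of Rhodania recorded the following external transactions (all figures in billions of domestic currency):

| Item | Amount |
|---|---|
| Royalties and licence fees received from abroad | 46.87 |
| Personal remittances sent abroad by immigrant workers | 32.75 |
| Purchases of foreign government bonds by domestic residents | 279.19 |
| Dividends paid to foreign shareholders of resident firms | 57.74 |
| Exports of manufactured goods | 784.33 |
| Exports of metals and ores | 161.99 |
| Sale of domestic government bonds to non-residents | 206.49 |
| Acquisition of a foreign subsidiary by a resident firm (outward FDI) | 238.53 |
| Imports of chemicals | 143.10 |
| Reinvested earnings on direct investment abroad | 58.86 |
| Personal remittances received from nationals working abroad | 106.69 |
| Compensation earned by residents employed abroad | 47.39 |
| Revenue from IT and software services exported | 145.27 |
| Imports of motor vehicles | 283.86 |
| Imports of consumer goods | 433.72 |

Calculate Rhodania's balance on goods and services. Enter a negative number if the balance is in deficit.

277.78

Goods: -283.86 - 433.72 - 143.10 + 161.99 + 784.33 = 85.64
Services: 46.87 + 145.27 = 192.14
Trade balance = 85.64 + 192.14 = 277.78
(Excluded from the trade balance — secondary income: personal remittances sent abroad by immigrant workers 32.75, personal remittances received from nationals working abroad 106.69; financial account: purchases of foreign government bonds by domestic residents 279.19, sale of domestic government bonds to non-residents 206.49, acquisition of a foreign subsidiary by a resident firm (outward FDI) 238.53; primary income: dividends paid to foreign shareholders of resident firms 57.74, reinvested earnings on direct investment abroad 58.86, compensation earned by residents employed abroad 47.39.)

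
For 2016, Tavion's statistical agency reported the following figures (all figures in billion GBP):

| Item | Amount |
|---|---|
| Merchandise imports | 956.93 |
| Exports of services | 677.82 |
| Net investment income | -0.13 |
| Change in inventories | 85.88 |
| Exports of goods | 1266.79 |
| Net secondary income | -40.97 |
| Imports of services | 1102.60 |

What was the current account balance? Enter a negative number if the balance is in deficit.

-156.02

Goods balance = 1266.79 - 956.93 = 309.86
Services balance = 677.82 - 1102.60 = -424.78
Trade balance (goods + services) = 309.86 + (-424.78) = -114.92
Net primary income = -0.13
Net secondary income = -40.97
Current account = -114.92 + (-0.13) + (-40.97) = -156.02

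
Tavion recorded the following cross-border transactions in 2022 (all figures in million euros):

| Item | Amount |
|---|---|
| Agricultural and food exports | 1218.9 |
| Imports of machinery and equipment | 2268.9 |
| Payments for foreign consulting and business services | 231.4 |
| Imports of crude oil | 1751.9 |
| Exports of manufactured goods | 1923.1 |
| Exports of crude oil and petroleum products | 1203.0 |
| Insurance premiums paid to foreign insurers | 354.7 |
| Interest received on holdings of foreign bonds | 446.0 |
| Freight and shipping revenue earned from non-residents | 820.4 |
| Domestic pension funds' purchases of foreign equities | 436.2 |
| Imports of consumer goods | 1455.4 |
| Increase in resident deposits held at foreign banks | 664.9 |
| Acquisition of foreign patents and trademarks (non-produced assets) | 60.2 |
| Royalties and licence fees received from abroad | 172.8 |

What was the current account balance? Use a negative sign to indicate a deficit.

-278.1

Goods: 1923.1 + 1203.0 - 1455.4 + 1218.9 - 1751.9 - 2268.9 = -1131.2
Services: -231.4 + 820.4 - 354.7 + 172.8 = 407.1
Primary income: 446.0
Current account = (-1131.2) + 407.1 + 446.0 = -278.1
(Excluded from the current account — financial account: domestic pension funds' purchases of foreign equities 436.2, increase in resident deposits held at foreign banks 664.9; capital account: acquisition of foreign patents and trademarks (non-produced assets) 60.2.)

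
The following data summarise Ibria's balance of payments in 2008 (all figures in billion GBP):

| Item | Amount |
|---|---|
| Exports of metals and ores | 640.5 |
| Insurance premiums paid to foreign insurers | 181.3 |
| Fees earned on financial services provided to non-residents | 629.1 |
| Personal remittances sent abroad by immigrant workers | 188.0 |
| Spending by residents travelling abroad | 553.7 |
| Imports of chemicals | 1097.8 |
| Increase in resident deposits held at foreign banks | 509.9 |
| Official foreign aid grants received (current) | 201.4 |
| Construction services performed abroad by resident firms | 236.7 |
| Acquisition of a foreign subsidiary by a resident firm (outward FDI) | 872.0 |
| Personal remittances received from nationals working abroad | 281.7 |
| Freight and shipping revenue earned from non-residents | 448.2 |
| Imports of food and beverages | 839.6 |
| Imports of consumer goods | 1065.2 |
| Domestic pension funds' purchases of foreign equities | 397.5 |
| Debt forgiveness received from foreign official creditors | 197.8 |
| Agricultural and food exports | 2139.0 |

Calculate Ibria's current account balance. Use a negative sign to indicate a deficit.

Goods: 640.5 - 839.6 - 1065.2 + 2139.0 - 1097.8 = -223.1
Services: -181.3 - 553.7 + 448.2 + 629.1 + 236.7 = 579.0
Secondary income: -188.0 + 281.7 + 201.4 = 295.1
Current account = (-223.1) + 579.0 + 295.1 = 651.0
(Excluded from the current account — financial account: increase in resident deposits held at foreign banks 509.9, acquisition of a foreign subsidiary by a resident firm (outward FDI) 872.0, domestic pension funds' purchases of foreign equities 397.5; capital account: debt forgiveness received from foreign official creditors 197.8.)

651.0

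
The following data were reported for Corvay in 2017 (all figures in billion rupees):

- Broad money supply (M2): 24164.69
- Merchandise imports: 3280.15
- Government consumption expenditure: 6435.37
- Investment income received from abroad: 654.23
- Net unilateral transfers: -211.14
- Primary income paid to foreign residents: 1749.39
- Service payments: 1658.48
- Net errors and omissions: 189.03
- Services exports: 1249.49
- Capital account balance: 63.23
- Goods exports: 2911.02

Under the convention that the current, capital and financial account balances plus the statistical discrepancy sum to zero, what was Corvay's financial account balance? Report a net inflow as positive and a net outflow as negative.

1832.16

Goods balance = 2911.02 - 3280.15 = -369.13
Services balance = 1249.49 - 1658.48 = -408.99
Trade balance (goods + services) = -369.13 + (-408.99) = -778.12
Net primary income = 654.23 - 1749.39 = -1095.16
Net secondary income = -211.14
Current account = -778.12 + (-1095.16) + (-211.14) = -2084.42
Financial account = -(-2084.42 + 63.23 + 189.03) = 1832.16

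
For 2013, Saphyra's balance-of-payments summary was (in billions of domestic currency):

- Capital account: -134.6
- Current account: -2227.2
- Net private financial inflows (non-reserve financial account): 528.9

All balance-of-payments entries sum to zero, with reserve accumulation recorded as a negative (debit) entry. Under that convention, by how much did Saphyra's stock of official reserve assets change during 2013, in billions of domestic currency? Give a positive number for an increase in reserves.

-1832.9

Official reserve transactions balance = -((-2227.2) + (-134.6) + 528.9) = 1832.9
An accumulation of reserves is recorded as a debit (negative entry), so the change in the stock of reserves is the negative of that balance.
Change in official reserves = -(1832.9) = -1832.9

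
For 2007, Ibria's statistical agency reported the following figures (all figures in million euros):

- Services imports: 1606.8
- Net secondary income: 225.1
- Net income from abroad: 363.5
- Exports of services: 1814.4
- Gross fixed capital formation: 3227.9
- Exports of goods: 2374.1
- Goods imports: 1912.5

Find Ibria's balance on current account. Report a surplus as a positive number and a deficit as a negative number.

1257.8

Goods balance = 2374.1 - 1912.5 = 461.6
Services balance = 1814.4 - 1606.8 = 207.6
Trade balance (goods + services) = 461.6 + 207.6 = 669.2
Net primary income = 363.5
Net secondary income = 225.1
Current account = 669.2 + 363.5 + 225.1 = 1257.8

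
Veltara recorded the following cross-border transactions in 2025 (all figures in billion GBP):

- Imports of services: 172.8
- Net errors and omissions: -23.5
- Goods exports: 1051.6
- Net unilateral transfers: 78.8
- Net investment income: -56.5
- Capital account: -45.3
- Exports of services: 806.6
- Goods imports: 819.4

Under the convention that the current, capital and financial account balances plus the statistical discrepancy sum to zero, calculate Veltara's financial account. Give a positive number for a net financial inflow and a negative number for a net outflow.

-819.5

Goods balance = 1051.6 - 819.4 = 232.2
Services balance = 806.6 - 172.8 = 633.8
Trade balance (goods + services) = 232.2 + 633.8 = 866.0
Net primary income = -56.5
Net secondary income = 78.8
Current account = 866.0 + (-56.5) + 78.8 = 888.3
Financial account = -(888.3 + (-45.3) + (-23.5)) = -819.5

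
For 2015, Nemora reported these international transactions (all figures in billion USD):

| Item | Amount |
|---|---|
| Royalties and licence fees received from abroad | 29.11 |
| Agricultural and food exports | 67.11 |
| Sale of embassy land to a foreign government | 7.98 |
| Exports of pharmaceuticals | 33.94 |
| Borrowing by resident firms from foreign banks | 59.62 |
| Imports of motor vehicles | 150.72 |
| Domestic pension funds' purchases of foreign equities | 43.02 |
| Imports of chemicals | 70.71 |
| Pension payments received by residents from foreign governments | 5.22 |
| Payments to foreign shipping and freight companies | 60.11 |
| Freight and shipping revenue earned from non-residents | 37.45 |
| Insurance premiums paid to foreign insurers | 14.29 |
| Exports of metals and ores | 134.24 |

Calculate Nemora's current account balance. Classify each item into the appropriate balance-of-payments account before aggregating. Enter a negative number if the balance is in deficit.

11.24

Goods: 134.24 - 150.72 + 67.11 + 33.94 - 70.71 = 13.86
Services: -14.29 + 37.45 - 60.11 + 29.11 = -7.84
Secondary income: 5.22
Current account = 13.86 + (-7.84) + 5.22 = 11.24
(Excluded from the current account — capital account: sale of embassy land to a foreign government 7.98; financial account: borrowing by resident firms from foreign banks 59.62, domestic pension funds' purchases of foreign equities 43.02.)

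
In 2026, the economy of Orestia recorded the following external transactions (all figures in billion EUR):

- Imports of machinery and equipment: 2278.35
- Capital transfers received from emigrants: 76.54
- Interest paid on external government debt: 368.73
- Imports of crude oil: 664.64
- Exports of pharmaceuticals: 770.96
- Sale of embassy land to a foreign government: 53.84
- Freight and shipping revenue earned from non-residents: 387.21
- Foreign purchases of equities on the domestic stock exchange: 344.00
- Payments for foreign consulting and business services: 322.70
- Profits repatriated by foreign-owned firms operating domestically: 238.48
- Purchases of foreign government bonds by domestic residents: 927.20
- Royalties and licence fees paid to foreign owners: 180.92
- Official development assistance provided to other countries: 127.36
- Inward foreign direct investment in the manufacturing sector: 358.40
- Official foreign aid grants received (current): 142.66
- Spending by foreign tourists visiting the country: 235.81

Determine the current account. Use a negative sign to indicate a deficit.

Goods: 770.96 - 664.64 - 2278.35 = -2172.03
Services: -180.92 - 322.70 + 235.81 + 387.21 = 119.40
Primary income: -238.48 - 368.73 = -607.21
Secondary income: 142.66 - 127.36 = 15.30
Current account = (-2172.03) + 119.40 + (-607.21) + 15.30 = -2644.54
(Excluded from the current account — capital account: capital transfers received from emigrants 76.54, sale of embassy land to a foreign government 53.84; financial account: foreign purchases of equities on the domestic stock exchange 344.00, purchases of foreign government bonds by domestic residents 927.20, inward foreign direct investment in the manufacturing sector 358.40.)

-2644.54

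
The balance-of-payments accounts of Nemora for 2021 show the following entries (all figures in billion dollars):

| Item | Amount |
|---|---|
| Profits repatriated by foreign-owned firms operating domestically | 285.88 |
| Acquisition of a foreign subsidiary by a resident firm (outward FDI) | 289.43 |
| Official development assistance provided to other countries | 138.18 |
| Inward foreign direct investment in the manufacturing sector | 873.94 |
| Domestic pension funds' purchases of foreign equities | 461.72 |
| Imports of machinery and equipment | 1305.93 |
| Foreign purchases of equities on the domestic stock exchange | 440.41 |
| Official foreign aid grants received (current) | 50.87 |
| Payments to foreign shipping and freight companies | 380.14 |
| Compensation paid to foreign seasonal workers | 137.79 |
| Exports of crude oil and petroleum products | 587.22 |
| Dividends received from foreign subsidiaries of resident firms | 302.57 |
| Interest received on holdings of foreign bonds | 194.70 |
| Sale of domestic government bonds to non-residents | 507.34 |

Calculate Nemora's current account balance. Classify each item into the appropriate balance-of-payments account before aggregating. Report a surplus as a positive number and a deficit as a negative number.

Goods: -1305.93 + 587.22 = -718.71
Services: -380.14
Primary income: 302.57 - 137.79 + 194.70 - 285.88 = 73.60
Secondary income: 50.87 - 138.18 = -87.31
Current account = (-718.71) + (-380.14) + 73.60 + (-87.31) = -1112.56
(Excluded from the current account — financial account: acquisition of a foreign subsidiary by a resident firm (outward FDI) 289.43, inward foreign direct investment in the manufacturing sector 873.94, domestic pension funds' purchases of foreign equities 461.72, foreign purchases of equities on the domestic stock exchange 440.41, sale of domestic government bonds to non-residents 507.34.)

-1112.56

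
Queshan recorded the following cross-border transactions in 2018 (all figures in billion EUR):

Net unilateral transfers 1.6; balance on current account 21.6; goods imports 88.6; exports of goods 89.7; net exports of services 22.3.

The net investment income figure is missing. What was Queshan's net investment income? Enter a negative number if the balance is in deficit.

Current account = goods balance + services balance + net primary income + net secondary income
Sum of the known components = 25.0
Net investment income = CA - (known components) = 21.6 - 25.0 = -3.4

-3.4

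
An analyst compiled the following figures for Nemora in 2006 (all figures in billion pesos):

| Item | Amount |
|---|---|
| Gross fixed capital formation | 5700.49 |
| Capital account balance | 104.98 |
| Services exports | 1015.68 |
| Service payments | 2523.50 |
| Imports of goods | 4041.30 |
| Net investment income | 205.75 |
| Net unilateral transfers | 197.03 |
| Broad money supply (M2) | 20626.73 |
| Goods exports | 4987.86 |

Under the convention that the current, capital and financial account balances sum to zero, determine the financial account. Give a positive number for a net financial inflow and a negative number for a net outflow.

53.50

Goods balance = 4987.86 - 4041.30 = 946.56
Services balance = 1015.68 - 2523.50 = -1507.82
Trade balance (goods + services) = 946.56 + (-1507.82) = -561.26
Net primary income = 205.75
Net secondary income = 197.03
Current account = -561.26 + 205.75 + 197.03 = -158.48
Financial account = -(-158.48 + 104.98) = 53.50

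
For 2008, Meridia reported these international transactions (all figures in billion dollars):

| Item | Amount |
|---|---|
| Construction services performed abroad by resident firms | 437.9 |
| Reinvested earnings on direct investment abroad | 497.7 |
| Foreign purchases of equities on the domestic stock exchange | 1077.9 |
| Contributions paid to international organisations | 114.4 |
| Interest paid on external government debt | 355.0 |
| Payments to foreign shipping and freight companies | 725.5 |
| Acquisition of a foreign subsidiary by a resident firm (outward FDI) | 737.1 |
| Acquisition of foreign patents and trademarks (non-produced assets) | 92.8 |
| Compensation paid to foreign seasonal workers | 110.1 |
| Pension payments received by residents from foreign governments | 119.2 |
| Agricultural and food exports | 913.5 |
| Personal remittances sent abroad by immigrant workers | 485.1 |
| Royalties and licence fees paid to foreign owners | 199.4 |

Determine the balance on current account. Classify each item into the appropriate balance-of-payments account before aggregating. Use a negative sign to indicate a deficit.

-21.2

Goods: 913.5
Services: -199.4 + 437.9 - 725.5 = -487.0
Primary income: 497.7 - 355.0 - 110.1 = 32.6
Secondary income: -114.4 - 485.1 + 119.2 = -480.3
Current account = 913.5 + (-487.0) + 32.6 + (-480.3) = -21.2
(Excluded from the current account — financial account: foreign purchases of equities on the domestic stock exchange 1077.9, acquisition of a foreign subsidiary by a resident firm (outward FDI) 737.1; capital account: acquisition of foreign patents and trademarks (non-produced assets) 92.8.)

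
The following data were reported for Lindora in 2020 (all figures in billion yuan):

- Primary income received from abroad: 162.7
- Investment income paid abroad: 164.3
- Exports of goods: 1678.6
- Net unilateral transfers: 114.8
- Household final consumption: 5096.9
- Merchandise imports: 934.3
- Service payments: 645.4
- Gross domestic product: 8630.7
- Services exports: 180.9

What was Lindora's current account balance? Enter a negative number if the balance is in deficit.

393.0

Goods balance = 1678.6 - 934.3 = 744.3
Services balance = 180.9 - 645.4 = -464.5
Trade balance (goods + services) = 744.3 + (-464.5) = 279.8
Net primary income = 162.7 - 164.3 = -1.6
Net secondary income = 114.8
Current account = 279.8 + (-1.6) + 114.8 = 393.0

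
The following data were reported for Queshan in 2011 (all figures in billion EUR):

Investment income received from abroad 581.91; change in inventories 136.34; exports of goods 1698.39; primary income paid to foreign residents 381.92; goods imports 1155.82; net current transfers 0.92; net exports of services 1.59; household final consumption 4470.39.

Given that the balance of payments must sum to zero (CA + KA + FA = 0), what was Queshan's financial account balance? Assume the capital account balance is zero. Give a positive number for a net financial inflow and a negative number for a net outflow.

-745.07

Goods balance = 1698.39 - 1155.82 = 542.57
Services balance = 1.59
Trade balance (goods + services) = 542.57 + 1.59 = 544.16
Net primary income = 581.91 - 381.92 = 199.99
Net secondary income = 0.92
Current account = 544.16 + 199.99 + 0.92 = 745.07
Financial account = -(745.07) = -745.07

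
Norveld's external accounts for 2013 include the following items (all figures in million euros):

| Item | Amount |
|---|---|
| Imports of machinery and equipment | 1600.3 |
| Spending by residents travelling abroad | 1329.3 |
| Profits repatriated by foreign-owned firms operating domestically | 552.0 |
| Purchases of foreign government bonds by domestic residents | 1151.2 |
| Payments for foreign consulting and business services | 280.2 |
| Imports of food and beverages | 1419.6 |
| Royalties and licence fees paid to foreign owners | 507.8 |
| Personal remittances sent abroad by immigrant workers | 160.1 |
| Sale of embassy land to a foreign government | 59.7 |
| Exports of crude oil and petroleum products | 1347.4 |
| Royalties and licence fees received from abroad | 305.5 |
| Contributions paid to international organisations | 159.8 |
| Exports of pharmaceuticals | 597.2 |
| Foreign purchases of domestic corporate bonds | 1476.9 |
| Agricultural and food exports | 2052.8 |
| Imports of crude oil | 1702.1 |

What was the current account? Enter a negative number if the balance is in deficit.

Goods: 1347.4 - 1702.1 - 1600.3 + 597.2 + 2052.8 - 1419.6 = -724.6
Services: -1329.3 + 305.5 - 280.2 - 507.8 = -1811.8
Primary income: -552.0
Secondary income: -160.1 - 159.8 = -319.9
Current account = (-724.6) + (-1811.8) + (-552.0) + (-319.9) = -3408.3
(Excluded from the current account — financial account: purchases of foreign government bonds by domestic residents 1151.2, foreign purchases of domestic corporate bonds 1476.9; capital account: sale of embassy land to a foreign government 59.7.)

-3408.3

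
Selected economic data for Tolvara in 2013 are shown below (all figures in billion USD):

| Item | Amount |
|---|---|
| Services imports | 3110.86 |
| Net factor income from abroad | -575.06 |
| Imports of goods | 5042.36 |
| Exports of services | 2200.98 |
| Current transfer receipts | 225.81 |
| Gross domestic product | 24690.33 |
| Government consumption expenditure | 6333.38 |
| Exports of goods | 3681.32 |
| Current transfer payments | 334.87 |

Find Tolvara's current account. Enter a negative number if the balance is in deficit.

Goods balance = 3681.32 - 5042.36 = -1361.04
Services balance = 2200.98 - 3110.86 = -909.88
Trade balance (goods + services) = -1361.04 + (-909.88) = -2270.92
Net primary income = -575.06
Net secondary income = 225.81 - 334.87 = -109.06
Current account = -2270.92 + (-575.06) + (-109.06) = -2955.04

-2955.04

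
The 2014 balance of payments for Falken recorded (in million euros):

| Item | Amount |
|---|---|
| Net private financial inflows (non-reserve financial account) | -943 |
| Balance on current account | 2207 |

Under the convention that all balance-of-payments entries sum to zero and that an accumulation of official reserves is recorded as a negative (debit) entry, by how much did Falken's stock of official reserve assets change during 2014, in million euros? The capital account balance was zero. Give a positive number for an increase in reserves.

1264

Official reserve transactions balance = -(2207 + (-943)) = -1264
An accumulation of reserves is recorded as a debit (negative entry), so the change in the stock of reserves is the negative of that balance.
Change in official reserves = -(-1264) = 1264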